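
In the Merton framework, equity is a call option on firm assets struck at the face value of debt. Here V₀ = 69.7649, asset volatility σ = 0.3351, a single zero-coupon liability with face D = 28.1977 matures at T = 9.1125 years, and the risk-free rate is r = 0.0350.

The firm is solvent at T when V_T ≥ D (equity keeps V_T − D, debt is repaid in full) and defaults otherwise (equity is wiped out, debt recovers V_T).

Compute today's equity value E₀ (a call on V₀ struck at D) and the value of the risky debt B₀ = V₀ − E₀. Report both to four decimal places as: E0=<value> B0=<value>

E0=51.1932 B0=18.5717

d₁ = [ln(V₀/D) + (r + σ²/2)T] / (σ√T)
   = [ln(69.7649/28.1977) + (0.0350 + 0.5·0.3351²)·9.1125] / (0.3351·√9.1125)
   = [0.905891 + 0.830568] / 1.011564 = 1.716608
d₂ = d₁ − σ√T = 1.716608 − 1.011564 = 0.705045
N(d₁) = 0.956975,  N(d₂) = 0.759609,  e^(−rT) = 0.726921
E₀ = V₀·N(d₁) − D·e^(−rT)·N(d₂)
   = 69.7649·0.956975 − 28.1977·0.726921·0.759609 = 51.193158
B₀ = V₀ − E₀ = 69.7649 − 51.193158 = 18.571742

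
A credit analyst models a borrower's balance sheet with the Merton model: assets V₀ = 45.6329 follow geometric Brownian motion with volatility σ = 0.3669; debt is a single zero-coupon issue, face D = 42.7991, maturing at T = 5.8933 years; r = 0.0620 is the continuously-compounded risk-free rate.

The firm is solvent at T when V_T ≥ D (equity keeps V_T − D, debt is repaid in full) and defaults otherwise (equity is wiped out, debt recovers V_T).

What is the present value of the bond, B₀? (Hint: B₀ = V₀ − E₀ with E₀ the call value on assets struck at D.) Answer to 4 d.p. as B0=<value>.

d₁ = [ln(V₀/D) + (r + σ²/2)T] / (σ√T)
   = [ln(45.6329/42.7991) + (0.0620 + 0.5·0.3669²)·5.8933] / (0.3669·√5.8933)
   = [0.064112 + 0.762050] / 0.890691 = 0.927551
d₂ = d₁ − σ√T = 0.927551 − 0.890691 = 0.036861
N(d₁) = 0.823180,  N(d₂) = 0.514702,  e^(−rT) = 0.693930
E₀ = V₀·N(d₁) − D·e^(−rT)·N(d₂)
   = 45.6329·0.823180 − 42.7991·0.693930·0.514702 = 22.277660
B₀ = V₀ − E₀ = 45.6329 − 22.277660 = 23.355240

B0=23.3552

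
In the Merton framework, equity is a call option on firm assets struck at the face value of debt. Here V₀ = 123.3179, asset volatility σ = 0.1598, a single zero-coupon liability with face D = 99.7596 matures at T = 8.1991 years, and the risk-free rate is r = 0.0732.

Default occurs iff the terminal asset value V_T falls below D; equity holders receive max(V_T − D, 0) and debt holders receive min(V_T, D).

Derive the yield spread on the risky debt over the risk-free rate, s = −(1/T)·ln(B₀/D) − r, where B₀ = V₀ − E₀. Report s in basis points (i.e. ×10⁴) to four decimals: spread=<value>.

d₁ = [ln(V₀/D) + (r + σ²/2)T] / (σ√T)
   = [ln(123.3179/99.7596) + (0.0732 + 0.5·0.1598²)·8.1991] / (0.1598·√8.1991)
   = [0.212002 + 0.704860] / 0.457572 = 2.003754
d₂ = d₁ − σ√T = 2.003754 − 0.457572 = 1.546182
N(d₁) = 0.977452,  N(d₂) = 0.938970,  e^(−rT) = 0.548716
E₀ = V₀·N(d₁) − D·e^(−rT)·N(d₂)
   = 123.3179·0.977452 − 99.7596·0.548716·0.938970 = 69.138389
B₀ = V₀ − E₀ = 123.3179 − 69.138389 = 54.179511
spread = −(1/T)·ln(B₀/D) − r = −(1/8.1991)·ln(54.179511/99.7596) − 0.0732 = 0.00125457
in basis points: 0.00125457 × 10⁴ = 12.5457 bp

spread=12.5457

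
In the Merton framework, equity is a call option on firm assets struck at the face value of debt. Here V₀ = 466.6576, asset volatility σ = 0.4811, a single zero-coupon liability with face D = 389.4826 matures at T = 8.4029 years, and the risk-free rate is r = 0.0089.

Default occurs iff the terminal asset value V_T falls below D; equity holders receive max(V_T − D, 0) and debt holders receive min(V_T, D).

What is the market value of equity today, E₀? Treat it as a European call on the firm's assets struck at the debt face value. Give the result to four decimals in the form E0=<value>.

d₁ = [ln(V₀/D) + (r + σ²/2)T] / (σ√T)
   = [ln(466.6576/389.4826) + (0.0089 + 0.5·0.4811²)·8.4029] / (0.4811·√8.4029)
   = [0.180777 + 1.047242] / 1.394601 = 0.880552
d₂ = d₁ − σ√T = 0.880552 − 1.394601 = -0.514049
N(d₁) = 0.810720,  N(d₂) = 0.303609,  e^(−rT) = 0.927942
E₀ = V₀·N(d₁) − D·e^(−rT)·N(d₂)
   = 466.6576·0.810720 − 389.4826·0.927942·0.303609 = 268.599049

E0=268.5990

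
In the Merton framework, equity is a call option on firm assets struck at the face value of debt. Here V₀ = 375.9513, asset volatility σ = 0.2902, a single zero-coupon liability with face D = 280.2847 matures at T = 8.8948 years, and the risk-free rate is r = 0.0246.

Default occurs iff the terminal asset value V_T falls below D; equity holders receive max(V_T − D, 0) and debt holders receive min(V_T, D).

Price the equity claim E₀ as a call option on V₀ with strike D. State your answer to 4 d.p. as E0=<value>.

E0=191.6803

d₁ = [ln(V₀/D) + (r + σ²/2)T] / (σ√T)
   = [ln(375.9513/280.2847) + (0.0246 + 0.5·0.2902²)·8.8948] / (0.2902·√8.8948)
   = [0.293654 + 0.593354] / 0.865497 = 1.024854
d₂ = d₁ − σ√T = 1.024854 − 0.865497 = 0.159357
N(d₁) = 0.847284,  N(d₂) = 0.563306,  e^(−rT) = 0.803473
E₀ = V₀·N(d₁) − D·e^(−rT)·N(d₂)
   = 375.9513·0.847284 − 280.2847·0.803473·0.563306 = 191.680319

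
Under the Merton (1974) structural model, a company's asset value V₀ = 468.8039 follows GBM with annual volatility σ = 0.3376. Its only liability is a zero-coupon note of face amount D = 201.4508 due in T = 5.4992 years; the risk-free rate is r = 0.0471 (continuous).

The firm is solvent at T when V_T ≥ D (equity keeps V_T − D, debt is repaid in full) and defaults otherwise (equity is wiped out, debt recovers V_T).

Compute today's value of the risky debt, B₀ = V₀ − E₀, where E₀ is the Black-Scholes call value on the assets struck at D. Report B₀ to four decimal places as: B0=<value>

B0=147.9687

d₁ = [ln(V₀/D) + (r + σ²/2)T] / (σ√T)
   = [ln(468.8039/201.4508) + (0.0471 + 0.5·0.3376²)·5.4992] / (0.3376·√5.4992)
   = [0.844639 + 0.572395] / 0.791685 = 1.789897
d₂ = d₁ − σ√T = 1.789897 − 0.791685 = 0.998212
N(d₁) = 0.963265,  N(d₂) = 0.840912,  e^(−rT) = 0.771814
E₀ = V₀·N(d₁) − D·e^(−rT)·N(d₂)
   = 468.8039·0.963265 − 201.4508·0.771814·0.840912 = 320.835249
B₀ = V₀ − E₀ = 468.8039 − 320.835249 = 147.968651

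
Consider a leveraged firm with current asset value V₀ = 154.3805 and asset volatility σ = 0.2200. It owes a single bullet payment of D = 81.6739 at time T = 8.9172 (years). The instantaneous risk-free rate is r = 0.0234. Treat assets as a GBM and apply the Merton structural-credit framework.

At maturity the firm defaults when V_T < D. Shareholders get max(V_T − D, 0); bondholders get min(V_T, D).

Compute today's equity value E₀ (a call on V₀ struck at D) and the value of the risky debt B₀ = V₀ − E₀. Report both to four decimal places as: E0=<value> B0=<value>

E0=91.0869 B0=63.2936

d₁ = [ln(V₀/D) + (r + σ²/2)T] / (σ√T)
   = [ln(154.3805/81.6739) + (0.0234 + 0.5·0.2200²)·8.9172] / (0.2200·√8.9172)
   = [0.636686 + 0.424459] / 0.656957 = 1.615242
d₂ = d₁ − σ√T = 1.615242 − 0.656957 = 0.958285
N(d₁) = 0.946871,  N(d₂) = 0.831040,  e^(−rT) = 0.811669
E₀ = V₀·N(d₁) − D·e^(−rT)·N(d₂)
   = 154.3805·0.946871 − 81.6739·0.811669·0.831040 = 91.086907
B₀ = V₀ − E₀ = 154.3805 − 91.086907 = 63.293593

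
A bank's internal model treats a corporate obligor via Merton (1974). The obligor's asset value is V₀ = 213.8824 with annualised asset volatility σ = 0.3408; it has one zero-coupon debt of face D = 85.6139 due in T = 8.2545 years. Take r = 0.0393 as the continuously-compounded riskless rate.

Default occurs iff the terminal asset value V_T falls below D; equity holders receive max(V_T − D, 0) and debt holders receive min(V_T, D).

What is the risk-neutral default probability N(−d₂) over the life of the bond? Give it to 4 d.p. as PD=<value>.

d₁ = [ln(V₀/D) + (r + σ²/2)T] / (σ√T)
   = [ln(213.8824/85.6139) + (0.0393 + 0.5·0.3408²)·8.2545] / (0.3408·√8.2545)
   = [0.915579 + 0.803760] / 0.979140 = 1.755967
d₂ = d₁ − σ√T = 1.755967 − 0.979140 = 0.776827
risk-neutral PD = N(−d₂) = N(-0.776827) = 0.218630

PD=0.2186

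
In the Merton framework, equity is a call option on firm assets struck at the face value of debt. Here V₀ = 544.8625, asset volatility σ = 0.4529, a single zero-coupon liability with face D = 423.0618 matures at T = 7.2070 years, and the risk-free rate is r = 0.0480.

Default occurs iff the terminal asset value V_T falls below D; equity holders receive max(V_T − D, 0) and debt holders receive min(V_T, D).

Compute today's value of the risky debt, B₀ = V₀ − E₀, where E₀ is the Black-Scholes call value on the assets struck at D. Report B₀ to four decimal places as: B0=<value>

B0=209.7859

d₁ = [ln(V₀/D) + (r + σ²/2)T] / (σ√T)
   = [ln(544.8625/423.0618) + (0.0480 + 0.5·0.4529²)·7.2070] / (0.4529·√7.2070)
   = [0.253015 + 1.085080] / 1.215849 = 1.100544
d₂ = d₁ − σ√T = 1.100544 − 1.215849 = -0.115305
N(d₁) = 0.864452,  N(d₂) = 0.454102,  e^(−rT) = 0.707558
E₀ = V₀·N(d₁) − D·e^(−rT)·N(d₂)
   = 544.8625·0.864452 − 423.0618·0.707558·0.454102 = 335.076584
B₀ = V₀ − E₀ = 544.8625 − 335.076584 = 209.785916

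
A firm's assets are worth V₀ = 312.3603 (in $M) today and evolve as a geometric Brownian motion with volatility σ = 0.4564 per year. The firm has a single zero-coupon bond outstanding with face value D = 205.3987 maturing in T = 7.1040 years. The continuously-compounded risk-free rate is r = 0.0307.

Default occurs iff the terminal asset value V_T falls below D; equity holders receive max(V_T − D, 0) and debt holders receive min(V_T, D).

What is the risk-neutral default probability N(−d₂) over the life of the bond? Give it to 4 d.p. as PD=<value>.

PD=0.5336

d₁ = [ln(V₀/D) + (r + σ²/2)T] / (σ√T)
   = [ln(312.3603/205.3987) + (0.0307 + 0.5·0.4564²)·7.1040] / (0.4564·√7.1040)
   = [0.419204 + 0.957978] / 1.216458 = 1.132125
d₂ = d₁ − σ√T = 1.132125 − 1.216458 = -0.084333
risk-neutral PD = N(−d₂) = N(0.084333) = 0.533604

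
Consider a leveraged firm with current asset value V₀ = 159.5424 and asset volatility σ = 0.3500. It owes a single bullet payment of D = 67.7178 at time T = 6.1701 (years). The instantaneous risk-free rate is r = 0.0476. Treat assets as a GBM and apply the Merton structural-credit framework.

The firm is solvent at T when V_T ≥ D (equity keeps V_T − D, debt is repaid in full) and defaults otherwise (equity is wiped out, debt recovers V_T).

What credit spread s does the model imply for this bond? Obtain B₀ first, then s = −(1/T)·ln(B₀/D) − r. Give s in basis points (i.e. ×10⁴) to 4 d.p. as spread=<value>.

spread=104.9004

d₁ = [ln(V₀/D) + (r + σ²/2)T] / (σ√T)
   = [ln(159.5424/67.7178) + (0.0476 + 0.5·0.3500²)·6.1701] / (0.3500·√6.1701)
   = [0.856961 + 0.671615] / 0.869389 = 1.758219
d₂ = d₁ − σ√T = 1.758219 − 0.869389 = 0.888830
N(d₁) = 0.960645,  N(d₂) = 0.812953,  e^(−rT) = 0.745503
E₀ = V₀·N(d₁) − D·e^(−rT)·N(d₂)
   = 159.5424·0.960645 − 67.7178·0.745503·0.812953 = 112.222651
B₀ = V₀ − E₀ = 159.5424 − 112.222651 = 47.319749
spread = −(1/T)·ln(B₀/D) − r = −(1/6.1701)·ln(47.319749/67.7178) − 0.0476 = 0.01049004
in basis points: 0.01049004 × 10⁴ = 104.9004 bp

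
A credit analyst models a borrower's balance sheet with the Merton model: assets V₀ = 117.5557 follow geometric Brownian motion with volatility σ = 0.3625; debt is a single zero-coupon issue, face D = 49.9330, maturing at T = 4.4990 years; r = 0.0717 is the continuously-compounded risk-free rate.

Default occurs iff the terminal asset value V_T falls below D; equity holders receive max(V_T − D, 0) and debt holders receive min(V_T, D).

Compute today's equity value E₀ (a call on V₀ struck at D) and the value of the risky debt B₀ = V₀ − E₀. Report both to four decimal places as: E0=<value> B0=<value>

d₁ = [ln(V₀/D) + (r + σ²/2)T] / (σ√T)
   = [ln(117.5557/49.9330) + (0.0717 + 0.5·0.3625²)·4.4990] / (0.3625·√4.4990)
   = [0.856230 + 0.618177] / 0.768893 = 1.917570
d₂ = d₁ − σ√T = 1.917570 − 0.768893 = 1.148677
N(d₁) = 0.972417,  N(d₂) = 0.874655,  e^(−rT) = 0.724279
E₀ = V₀·N(d₁) − D·e^(−rT)·N(d₂)
   = 117.5557·0.972417 − 49.9330·0.724279·0.874655 = 82.680896
B₀ = V₀ − E₀ = 117.5557 − 82.680896 = 34.874804

E0=82.6809 B0=34.8748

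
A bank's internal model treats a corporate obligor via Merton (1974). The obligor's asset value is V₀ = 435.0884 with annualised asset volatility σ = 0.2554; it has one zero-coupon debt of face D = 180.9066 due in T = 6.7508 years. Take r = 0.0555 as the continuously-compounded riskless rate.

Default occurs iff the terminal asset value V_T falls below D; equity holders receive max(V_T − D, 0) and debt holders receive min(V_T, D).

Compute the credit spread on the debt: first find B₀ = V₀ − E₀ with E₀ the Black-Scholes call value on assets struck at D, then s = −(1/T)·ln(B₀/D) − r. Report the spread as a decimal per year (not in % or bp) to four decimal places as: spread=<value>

spread=0.0020

d₁ = [ln(V₀/D) + (r + σ²/2)T] / (σ√T)
   = [ln(435.0884/180.9066) + (0.0555 + 0.5·0.2554²)·6.7508] / (0.2554·√6.7508)
   = [0.877568 + 0.594844] / 0.663588 = 2.218865
d₂ = d₁ − σ√T = 2.218865 − 0.663588 = 1.555277
N(d₁) = 0.986752,  N(d₂) = 0.940060,  e^(−rT) = 0.687517
E₀ = V₀·N(d₁) − D·e^(−rT)·N(d₂)
   = 435.0884·0.986752 − 180.9066·0.687517·0.940060 = 312.403211
B₀ = V₀ − E₀ = 435.0884 − 312.403211 = 122.685189
spread = −(1/T)·ln(B₀/D) − r = −(1/6.7508)·ln(122.685189/180.9066) − 0.0555 = 0.00202788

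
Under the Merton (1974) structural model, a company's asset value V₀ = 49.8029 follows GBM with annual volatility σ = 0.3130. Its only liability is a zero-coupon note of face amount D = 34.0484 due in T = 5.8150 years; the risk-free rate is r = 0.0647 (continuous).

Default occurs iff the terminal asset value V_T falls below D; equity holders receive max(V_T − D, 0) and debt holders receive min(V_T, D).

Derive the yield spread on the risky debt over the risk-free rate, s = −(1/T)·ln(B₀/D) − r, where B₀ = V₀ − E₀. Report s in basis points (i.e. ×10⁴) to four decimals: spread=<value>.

d₁ = [ln(V₀/D) + (r + σ²/2)T] / (σ√T)
   = [ln(49.8029/34.0484) + (0.0647 + 0.5·0.3130²)·5.8150] / (0.3130·√5.8150)
   = [0.380290 + 0.661075] / 0.754778 = 1.379698
d₂ = d₁ − σ√T = 1.379698 − 0.754778 = 0.624920
N(d₁) = 0.916160,  N(d₂) = 0.733988,  e^(−rT) = 0.686444
E₀ = V₀·N(d₁) − D·e^(−rT)·N(d₂)
   = 49.8029·0.916160 − 34.0484·0.686444·0.733988 = 28.472423
B₀ = V₀ − E₀ = 49.8029 − 28.472423 = 21.330477
spread = −(1/T)·ln(B₀/D) − r = −(1/5.8150)·ln(21.330477/34.0484) − 0.0647 = 0.01572067
in basis points: 0.01572067 × 10⁴ = 157.2067 bp

spread=157.2067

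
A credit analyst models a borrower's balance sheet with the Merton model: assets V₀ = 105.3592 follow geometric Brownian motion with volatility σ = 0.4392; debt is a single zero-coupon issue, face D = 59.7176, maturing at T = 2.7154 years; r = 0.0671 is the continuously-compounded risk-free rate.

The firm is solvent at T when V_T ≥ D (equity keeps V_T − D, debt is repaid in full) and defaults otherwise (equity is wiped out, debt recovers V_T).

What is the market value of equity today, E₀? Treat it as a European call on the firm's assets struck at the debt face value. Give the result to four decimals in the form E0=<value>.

E0=59.4948

d₁ = [ln(V₀/D) + (r + σ²/2)T] / (σ√T)
   = [ln(105.3592/59.7176) + (0.0671 + 0.5·0.4392²)·2.7154] / (0.4392·√2.7154)
   = [0.567749 + 0.444099] / 0.723734 = 1.398093
d₂ = d₁ − σ√T = 1.398093 − 0.723734 = 0.674358
N(d₁) = 0.918957,  N(d₂) = 0.749958,  e^(−rT) = 0.833432
E₀ = V₀·N(d₁) − D·e^(−rT)·N(d₂)
   = 105.3592·0.918957 − 59.7176·0.833432·0.749958 = 59.494782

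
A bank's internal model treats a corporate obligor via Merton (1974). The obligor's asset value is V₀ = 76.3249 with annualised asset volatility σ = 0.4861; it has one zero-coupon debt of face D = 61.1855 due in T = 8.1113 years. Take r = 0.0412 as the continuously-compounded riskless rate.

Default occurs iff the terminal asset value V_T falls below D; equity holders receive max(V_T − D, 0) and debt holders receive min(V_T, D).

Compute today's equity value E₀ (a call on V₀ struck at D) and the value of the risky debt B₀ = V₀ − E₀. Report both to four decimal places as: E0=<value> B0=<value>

d₁ = [ln(V₀/D) + (r + σ²/2)T] / (σ√T)
   = [ln(76.3249/61.1855) + (0.0412 + 0.5·0.4861²)·8.1113] / (0.4861·√8.1113)
   = [0.221089 + 1.292508] / 1.384430 = 1.093300
d₂ = d₁ − σ√T = 1.093300 − 1.384430 = -0.291129
N(d₁) = 0.862869,  N(d₂) = 0.385476,  e^(−rT) = 0.715921
E₀ = V₀·N(d₁) − D·e^(−rT)·N(d₂)
   = 76.3249·0.862869 − 61.1855·0.715921·0.385476 = 48.972998
B₀ = V₀ − E₀ = 76.3249 − 48.972998 = 27.351902

E0=48.9730 B0=27.3519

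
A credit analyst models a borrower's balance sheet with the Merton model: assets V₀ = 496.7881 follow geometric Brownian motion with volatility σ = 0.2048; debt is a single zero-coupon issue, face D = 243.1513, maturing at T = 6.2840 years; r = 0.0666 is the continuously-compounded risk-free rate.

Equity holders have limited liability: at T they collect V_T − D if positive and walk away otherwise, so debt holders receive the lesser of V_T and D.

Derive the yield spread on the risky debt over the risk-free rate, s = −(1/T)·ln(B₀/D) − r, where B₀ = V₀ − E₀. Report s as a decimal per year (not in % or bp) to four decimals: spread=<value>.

spread=0.0007

d₁ = [ln(V₀/D) + (r + σ²/2)T] / (σ√T)
   = [ln(496.7881/243.1513) + (0.0666 + 0.5·0.2048²)·6.2840] / (0.2048·√6.2840)
   = [0.714480 + 0.550299] / 0.513391 = 2.463580
d₂ = d₁ − σ√T = 2.463580 − 0.513391 = 1.950189
N(d₁) = 0.993122,  N(d₂) = 0.974423,  e^(−rT) = 0.658024
E₀ = V₀·N(d₁) − D·e^(−rT)·N(d₂)
   = 496.7881·0.993122 − 243.1513·0.658024·0.974423 = 337.464222
B₀ = V₀ − E₀ = 496.7881 − 337.464222 = 159.323878
spread = −(1/T)·ln(B₀/D) − r = −(1/6.2840)·ln(159.323878/243.1513) − 0.0666 = 0.00067320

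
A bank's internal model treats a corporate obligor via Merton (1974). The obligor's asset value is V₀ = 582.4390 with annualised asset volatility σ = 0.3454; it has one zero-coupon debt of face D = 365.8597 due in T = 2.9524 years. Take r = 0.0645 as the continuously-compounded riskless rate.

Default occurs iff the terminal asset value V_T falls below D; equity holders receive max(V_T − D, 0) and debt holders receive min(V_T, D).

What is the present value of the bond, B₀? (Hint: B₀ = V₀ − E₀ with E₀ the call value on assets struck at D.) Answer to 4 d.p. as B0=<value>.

d₁ = [ln(V₀/D) + (r + σ²/2)T] / (σ√T)
   = [ln(582.4390/365.8597) + (0.0645 + 0.5·0.3454²)·2.9524] / (0.3454·√2.9524)
   = [0.464975 + 0.366542] / 0.593485 = 1.401074
d₂ = d₁ − σ√T = 1.401074 − 0.593485 = 0.807589
N(d₁) = 0.919404,  N(d₂) = 0.790336,  e^(−rT) = 0.826604
E₀ = V₀·N(d₁) − D·e^(−rT)·N(d₂)
   = 582.4390·0.919404 − 365.8597·0.826604·0.790336 = 296.482453
B₀ = V₀ − E₀ = 582.4390 − 296.482453 = 285.956547

B0=285.9565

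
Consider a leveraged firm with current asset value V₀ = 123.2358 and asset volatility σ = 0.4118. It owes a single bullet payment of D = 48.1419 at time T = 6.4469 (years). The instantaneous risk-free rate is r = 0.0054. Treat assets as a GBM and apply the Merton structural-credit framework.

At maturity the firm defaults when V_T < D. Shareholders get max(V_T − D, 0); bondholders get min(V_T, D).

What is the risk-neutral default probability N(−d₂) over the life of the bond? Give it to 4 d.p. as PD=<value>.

d₁ = [ln(V₀/D) + (r + σ²/2)T] / (σ√T)
   = [ln(123.2358/48.1419) + (0.0054 + 0.5·0.4118²)·6.4469] / (0.4118·√6.4469)
   = [0.939947 + 0.581443] / 1.045591 = 1.455053
d₂ = d₁ − σ√T = 1.455053 − 1.045591 = 0.409462
risk-neutral PD = N(−d₂) = N(-0.409462) = 0.341100

PD=0.3411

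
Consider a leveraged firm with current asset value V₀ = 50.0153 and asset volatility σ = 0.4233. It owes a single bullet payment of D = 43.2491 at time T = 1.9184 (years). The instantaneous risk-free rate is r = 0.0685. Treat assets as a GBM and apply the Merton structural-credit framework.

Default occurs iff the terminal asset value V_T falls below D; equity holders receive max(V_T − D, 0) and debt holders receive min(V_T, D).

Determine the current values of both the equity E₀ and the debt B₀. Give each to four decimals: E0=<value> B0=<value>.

d₁ = [ln(V₀/D) + (r + σ²/2)T] / (σ√T)
   = [ln(50.0153/43.2491) + (0.0685 + 0.5·0.4233²)·1.9184] / (0.4233·√1.9184)
   = [0.145353 + 0.303283] / 0.586297 = 0.765201
d₂ = d₁ − σ√T = 0.765201 − 0.586297 = 0.178904
N(d₁) = 0.777924,  N(d₂) = 0.570993,  e^(−rT) = 0.876858
E₀ = V₀·N(d₁) − D·e^(−rT)·N(d₂)
   = 50.0153·0.777924 − 43.2491·0.876858·0.570993 = 17.254146
B₀ = V₀ − E₀ = 50.0153 − 17.254146 = 32.761154

E0=17.2541 B0=32.7612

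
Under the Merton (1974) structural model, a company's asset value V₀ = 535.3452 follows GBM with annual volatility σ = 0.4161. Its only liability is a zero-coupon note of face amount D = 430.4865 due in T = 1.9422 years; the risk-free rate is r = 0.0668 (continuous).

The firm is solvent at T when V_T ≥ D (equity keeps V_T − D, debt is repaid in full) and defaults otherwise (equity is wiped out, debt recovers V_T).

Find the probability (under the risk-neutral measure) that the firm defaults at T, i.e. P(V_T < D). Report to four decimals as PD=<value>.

d₁ = [ln(V₀/D) + (r + σ²/2)T] / (σ√T)
   = [ln(535.3452/430.4865) + (0.0668 + 0.5·0.4161²)·1.9422] / (0.4161·√1.9422)
   = [0.217996 + 0.297874] / 0.579889 = 0.889602
d₂ = d₁ − σ√T = 0.889602 − 0.579889 = 0.309713
risk-neutral PD = N(−d₂) = N(-0.309713) = 0.378389

PD=0.3784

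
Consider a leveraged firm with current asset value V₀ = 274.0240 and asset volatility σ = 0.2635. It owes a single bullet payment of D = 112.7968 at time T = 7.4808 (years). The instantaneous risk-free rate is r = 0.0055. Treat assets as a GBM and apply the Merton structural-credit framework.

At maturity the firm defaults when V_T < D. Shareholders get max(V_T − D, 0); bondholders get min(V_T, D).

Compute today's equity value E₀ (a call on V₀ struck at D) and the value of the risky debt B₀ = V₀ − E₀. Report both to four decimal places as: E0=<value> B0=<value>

E0=171.3093 B0=102.7147

d₁ = [ln(V₀/D) + (r + σ²/2)T] / (σ√T)
   = [ln(274.0240/112.7968) + (0.0055 + 0.5·0.2635²)·7.4808] / (0.2635·√7.4808)
   = [0.887628 + 0.300849] / 0.720700 = 1.649058
d₂ = d₁ − σ√T = 1.649058 − 0.720700 = 0.928358
N(d₁) = 0.950432,  N(d₂) = 0.823389,  e^(−rT) = 0.959691
E₀ = V₀·N(d₁) − D·e^(−rT)·N(d₂)
   = 274.0240·0.950432 − 112.7968·0.959691·0.823389 = 171.309335
B₀ = V₀ − E₀ = 274.0240 − 171.309335 = 102.714665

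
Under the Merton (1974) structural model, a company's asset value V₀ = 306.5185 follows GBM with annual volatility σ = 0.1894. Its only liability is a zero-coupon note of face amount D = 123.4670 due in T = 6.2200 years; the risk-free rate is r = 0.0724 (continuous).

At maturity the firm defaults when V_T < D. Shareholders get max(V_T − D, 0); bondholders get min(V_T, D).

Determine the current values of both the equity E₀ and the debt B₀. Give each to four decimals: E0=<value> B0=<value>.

d₁ = [ln(V₀/D) + (r + σ²/2)T] / (σ√T)
   = [ln(306.5185/123.4670) + (0.0724 + 0.5·0.1894²)·6.2200] / (0.1894·√6.2200)
   = [0.909304 + 0.561891] / 0.472362 = 3.114549
d₂ = d₁ − σ√T = 3.114549 − 0.472362 = 2.642187
N(d₁) = 0.999079,  N(d₂) = 0.995881,  e^(−rT) = 0.637419
E₀ = V₀·N(d₁) − D·e^(−rT)·N(d₂)
   = 306.5185·0.999079 − 123.4670·0.637419·0.995881 = 227.860076
B₀ = V₀ − E₀ = 306.5185 − 227.860076 = 78.658424

E0=227.8601 B0=78.6584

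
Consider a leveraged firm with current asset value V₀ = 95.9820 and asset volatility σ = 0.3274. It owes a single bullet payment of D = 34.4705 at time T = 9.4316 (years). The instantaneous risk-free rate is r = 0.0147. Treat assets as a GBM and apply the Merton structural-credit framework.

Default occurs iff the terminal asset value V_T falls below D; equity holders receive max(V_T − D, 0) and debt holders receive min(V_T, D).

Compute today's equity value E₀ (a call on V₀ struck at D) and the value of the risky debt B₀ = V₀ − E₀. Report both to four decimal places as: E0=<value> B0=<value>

d₁ = [ln(V₀/D) + (r + σ²/2)T] / (σ√T)
   = [ln(95.9820/34.4705) + (0.0147 + 0.5·0.3274²)·9.4316] / (0.3274·√9.4316)
   = [1.024057 + 0.644135] / 1.005475 = 1.659108
d₂ = d₁ − σ√T = 1.659108 − 1.005475 = 0.653632
N(d₁) = 0.951453,  N(d₂) = 0.743326,  e^(−rT) = 0.870537
E₀ = V₀·N(d₁) − D·e^(−rT)·N(d₂)
   = 95.9820·0.951453 − 34.4705·0.870537·0.743326 = 69.016743
B₀ = V₀ − E₀ = 95.9820 − 69.016743 = 26.965257

E0=69.0167 B0=26.9653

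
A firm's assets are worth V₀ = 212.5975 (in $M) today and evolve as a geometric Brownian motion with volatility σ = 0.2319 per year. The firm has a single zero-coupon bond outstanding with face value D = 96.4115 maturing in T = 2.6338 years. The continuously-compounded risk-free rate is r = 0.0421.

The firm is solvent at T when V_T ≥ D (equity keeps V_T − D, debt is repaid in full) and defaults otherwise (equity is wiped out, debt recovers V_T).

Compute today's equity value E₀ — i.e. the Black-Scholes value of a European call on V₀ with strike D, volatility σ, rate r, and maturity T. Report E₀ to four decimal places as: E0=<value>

E0=126.4434

d₁ = [ln(V₀/D) + (r + σ²/2)T] / (σ√T)
   = [ln(212.5975/96.4115) + (0.0421 + 0.5·0.2319²)·2.6338] / (0.2319·√2.6338)
   = [0.790775 + 0.181703] / 0.376350 = 2.583971
d₂ = d₁ − σ√T = 2.583971 − 0.376350 = 2.207621
N(d₁) = 0.995116,  N(d₂) = 0.986365,  e^(−rT) = 0.895043
E₀ = V₀·N(d₁) − D·e^(−rT)·N(d₂)
   = 212.5975·0.995116 − 96.4115·0.895043·0.986365 = 126.443424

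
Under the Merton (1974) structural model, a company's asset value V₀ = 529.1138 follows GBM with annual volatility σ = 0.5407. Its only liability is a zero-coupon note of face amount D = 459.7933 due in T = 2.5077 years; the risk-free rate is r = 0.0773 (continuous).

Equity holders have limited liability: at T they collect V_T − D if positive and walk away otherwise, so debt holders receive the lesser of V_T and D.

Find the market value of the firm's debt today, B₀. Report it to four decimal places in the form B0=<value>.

d₁ = [ln(V₀/D) + (r + σ²/2)T] / (σ√T)
   = [ln(529.1138/459.7933) + (0.0773 + 0.5·0.5407²)·2.5077] / (0.5407·√2.5077)
   = [0.140426 + 0.560416] / 0.856237 = 0.818515
d₂ = d₁ − σ√T = 0.818515 − 0.856237 = -0.037723
N(d₁) = 0.793468,  N(d₂) = 0.484954,  e^(−rT) = 0.823785
E₀ = V₀·N(d₁) − D·e^(−rT)·N(d₂)
   = 529.1138·0.793468 − 459.7933·0.823785·0.484954 = 236.148366
B₀ = V₀ − E₀ = 529.1138 − 236.148366 = 292.965434

B0=292.9654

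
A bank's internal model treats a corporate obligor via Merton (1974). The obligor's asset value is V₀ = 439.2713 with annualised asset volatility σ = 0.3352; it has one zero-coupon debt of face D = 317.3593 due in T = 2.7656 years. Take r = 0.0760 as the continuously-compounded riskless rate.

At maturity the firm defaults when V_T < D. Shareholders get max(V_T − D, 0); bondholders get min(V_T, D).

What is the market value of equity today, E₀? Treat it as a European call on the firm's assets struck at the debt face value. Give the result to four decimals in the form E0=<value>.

d₁ = [ln(V₀/D) + (r + σ²/2)T] / (σ√T)
   = [ln(439.2713/317.3593) + (0.0760 + 0.5·0.3352²)·2.7656] / (0.3352·√2.7656)
   = [0.325083 + 0.365556] / 0.557441 = 1.238945
d₂ = d₁ − σ√T = 1.238945 − 0.557441 = 0.681504
N(d₁) = 0.892317,  N(d₂) = 0.752224,  e^(−rT) = 0.810434
E₀ = V₀·N(d₁) − D·e^(−rT)·N(d₂)
   = 439.2713·0.892317 − 317.3593·0.810434·0.752224 = 198.498296

E0=198.4983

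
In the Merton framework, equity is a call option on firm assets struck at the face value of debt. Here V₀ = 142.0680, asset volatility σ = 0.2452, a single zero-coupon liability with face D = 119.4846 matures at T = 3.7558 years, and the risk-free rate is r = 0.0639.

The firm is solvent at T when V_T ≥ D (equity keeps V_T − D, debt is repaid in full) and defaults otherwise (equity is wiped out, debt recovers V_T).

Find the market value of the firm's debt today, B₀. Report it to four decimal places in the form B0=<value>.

d₁ = [ln(V₀/D) + (r + σ²/2)T] / (σ√T)
   = [ln(142.0680/119.4846) + (0.0639 + 0.5·0.2452²)·3.7558] / (0.2452·√3.7558)
   = [0.173118 + 0.352901] / 0.475195 = 1.106954
d₂ = d₁ − σ√T = 1.106954 − 0.475195 = 0.631760
N(d₁) = 0.865843,  N(d₂) = 0.736228,  e^(−rT) = 0.786631
E₀ = V₀·N(d₁) − D·e^(−rT)·N(d₂)
   = 142.0680·0.865843 − 119.4846·0.786631·0.736228 = 53.810298
B₀ = V₀ − E₀ = 142.0680 − 53.810298 = 88.257702

B0=88.2577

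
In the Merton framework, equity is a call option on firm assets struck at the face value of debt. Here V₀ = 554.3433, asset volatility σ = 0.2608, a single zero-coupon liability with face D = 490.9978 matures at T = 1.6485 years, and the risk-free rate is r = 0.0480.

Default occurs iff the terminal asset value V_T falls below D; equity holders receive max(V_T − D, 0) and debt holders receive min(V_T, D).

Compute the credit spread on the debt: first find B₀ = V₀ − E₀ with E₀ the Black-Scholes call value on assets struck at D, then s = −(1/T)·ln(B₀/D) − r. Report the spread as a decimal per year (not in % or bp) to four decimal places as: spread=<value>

d₁ = [ln(V₀/D) + (r + σ²/2)T] / (σ√T)
   = [ln(554.3433/490.9978) + (0.0480 + 0.5·0.2608²)·1.6485] / (0.2608·√1.6485)
   = [0.121345 + 0.135191] / 0.334851 = 0.766117
d₂ = d₁ − σ√T = 0.766117 − 0.334851 = 0.431265
N(d₁) = 0.778197,  N(d₂) = 0.666862,  e^(−rT) = 0.923922
E₀ = V₀·N(d₁) − D·e^(−rT)·N(d₂)
   = 554.3433·0.778197 − 490.9978·0.923922·0.666862 = 128.870316
B₀ = V₀ − E₀ = 554.3433 − 128.870316 = 425.472984
spread = −(1/T)·ln(B₀/D) − r = −(1/1.6485)·ln(425.472984/490.9978) − 0.0480 = 0.03889002

spread=0.0389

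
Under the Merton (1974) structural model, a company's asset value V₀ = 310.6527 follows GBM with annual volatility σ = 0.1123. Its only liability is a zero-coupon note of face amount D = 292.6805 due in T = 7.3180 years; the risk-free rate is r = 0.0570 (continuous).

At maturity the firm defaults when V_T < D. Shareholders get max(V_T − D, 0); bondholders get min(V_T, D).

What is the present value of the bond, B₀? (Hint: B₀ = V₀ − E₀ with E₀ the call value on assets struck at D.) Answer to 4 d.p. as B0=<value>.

d₁ = [ln(V₀/D) + (r + σ²/2)T] / (σ√T)
   = [ln(310.6527/292.6805) + (0.0570 + 0.5·0.1123²)·7.3180] / (0.1123·√7.3180)
   = [0.059594 + 0.463271] / 0.303792 = 1.721129
d₂ = d₁ − σ√T = 1.721129 − 0.303792 = 1.417337
N(d₁) = 0.957386,  N(d₂) = 0.921808,  e^(−rT) = 0.658938
E₀ = V₀·N(d₁) − D·e^(−rT)·N(d₂)
   = 310.6527·0.957386 − 292.6805·0.658938·0.921808 = 119.636373
B₀ = V₀ − E₀ = 310.6527 − 119.636373 = 191.016327

B0=191.0163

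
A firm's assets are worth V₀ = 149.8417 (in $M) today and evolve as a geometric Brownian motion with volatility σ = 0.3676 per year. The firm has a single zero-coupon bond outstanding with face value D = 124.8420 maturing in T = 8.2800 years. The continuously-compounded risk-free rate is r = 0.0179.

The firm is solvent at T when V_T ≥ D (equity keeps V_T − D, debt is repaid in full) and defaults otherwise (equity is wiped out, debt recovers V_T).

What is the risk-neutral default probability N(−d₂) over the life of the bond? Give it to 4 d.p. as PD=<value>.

d₁ = [ln(V₀/D) + (r + σ²/2)T] / (σ√T)
   = [ln(149.8417/124.8420) + (0.0179 + 0.5·0.3676²)·8.2800] / (0.3676·√8.2800)
   = [0.182530 + 0.707649] / 1.057769 = 0.841564
d₂ = d₁ − σ√T = 0.841564 − 1.057769 = -0.216205
risk-neutral PD = N(−d₂) = N(0.216205) = 0.585586

PD=0.5856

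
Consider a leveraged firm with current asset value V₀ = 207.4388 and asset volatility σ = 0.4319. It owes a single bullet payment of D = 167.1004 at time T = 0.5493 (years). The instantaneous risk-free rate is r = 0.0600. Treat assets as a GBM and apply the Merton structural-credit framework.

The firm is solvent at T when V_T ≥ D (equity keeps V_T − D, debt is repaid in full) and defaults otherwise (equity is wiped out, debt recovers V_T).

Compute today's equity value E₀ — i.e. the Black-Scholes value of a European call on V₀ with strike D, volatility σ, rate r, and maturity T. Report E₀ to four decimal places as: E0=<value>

E0=53.0192

d₁ = [ln(V₀/D) + (r + σ²/2)T] / (σ√T)
   = [ln(207.4388/167.1004) + (0.0600 + 0.5·0.4319²)·0.5493] / (0.4319·√0.5493)
   = [0.216242 + 0.084191] / 0.320102 = 0.938552
d₂ = d₁ − σ√T = 0.938552 − 0.320102 = 0.618450
N(d₁) = 0.826020,  N(d₂) = 0.731861,  e^(−rT) = 0.967579
E₀ = V₀·N(d₁) − D·e^(−rT)·N(d₂)
   = 207.4388·0.826020 − 167.1004·0.967579·0.731861 = 53.019172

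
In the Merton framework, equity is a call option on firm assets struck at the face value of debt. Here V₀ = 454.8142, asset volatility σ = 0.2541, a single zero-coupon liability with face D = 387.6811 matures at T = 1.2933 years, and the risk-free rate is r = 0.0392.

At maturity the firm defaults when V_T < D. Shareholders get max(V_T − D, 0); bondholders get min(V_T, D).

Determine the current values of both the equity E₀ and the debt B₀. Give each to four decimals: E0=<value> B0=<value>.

E0=102.3147 B0=352.4995

d₁ = [ln(V₀/D) + (r + σ²/2)T] / (σ√T)
   = [ln(454.8142/387.6811) + (0.0392 + 0.5·0.2541²)·1.2933] / (0.2541·√1.2933)
   = [0.159706 + 0.092449] / 0.288971 = 0.872597
d₂ = d₁ − σ√T = 0.872597 − 0.288971 = 0.583626
N(d₁) = 0.808559,  N(d₂) = 0.720264,  e^(−rT) = 0.950566
E₀ = V₀·N(d₁) − D·e^(−rT)·N(d₂)
   = 454.8142·0.808559 − 387.6811·0.950566·0.720264 = 102.314701
B₀ = V₀ − E₀ = 454.8142 − 102.314701 = 352.499499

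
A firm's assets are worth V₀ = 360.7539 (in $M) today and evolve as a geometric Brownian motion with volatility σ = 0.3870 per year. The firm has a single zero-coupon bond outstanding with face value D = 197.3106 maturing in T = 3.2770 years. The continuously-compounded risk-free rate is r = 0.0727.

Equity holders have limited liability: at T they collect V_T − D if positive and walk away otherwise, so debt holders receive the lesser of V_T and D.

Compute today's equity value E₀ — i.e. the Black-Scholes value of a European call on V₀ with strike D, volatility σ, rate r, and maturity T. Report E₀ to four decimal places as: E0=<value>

d₁ = [ln(V₀/D) + (r + σ²/2)T] / (σ√T)
   = [ln(360.7539/197.3106) + (0.0727 + 0.5·0.3870²)·3.2770] / (0.3870·√3.2770)
   = [0.603417 + 0.483634] / 0.700566 = 1.551675
d₂ = d₁ − σ√T = 1.551675 − 0.700566 = 0.851109
N(d₁) = 0.939630,  N(d₂) = 0.802646,  e^(−rT) = 0.788015
E₀ = V₀·N(d₁) − D·e^(−rT)·N(d₂)
   = 360.7539·0.939630 − 197.3106·0.788015·0.802646 = 214.176846

E0=214.1768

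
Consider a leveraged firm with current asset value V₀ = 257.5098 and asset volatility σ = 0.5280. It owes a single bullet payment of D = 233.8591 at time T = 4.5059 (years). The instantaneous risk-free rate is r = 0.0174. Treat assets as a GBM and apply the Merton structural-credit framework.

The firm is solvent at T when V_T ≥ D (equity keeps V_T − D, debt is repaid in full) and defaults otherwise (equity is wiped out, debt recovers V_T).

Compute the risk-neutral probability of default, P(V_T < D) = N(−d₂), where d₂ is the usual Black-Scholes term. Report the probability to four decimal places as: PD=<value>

PD=0.6571

d₁ = [ln(V₀/D) + (r + σ²/2)T] / (σ√T)
   = [ln(257.5098/233.8591) + (0.0174 + 0.5·0.5280²)·4.5059] / (0.5280·√4.5059)
   = [0.096339 + 0.706489] / 1.120791 = 0.716305
d₂ = d₁ − σ√T = 0.716305 − 1.120791 = -0.404486
risk-neutral PD = N(−d₂) = N(0.404486) = 0.657072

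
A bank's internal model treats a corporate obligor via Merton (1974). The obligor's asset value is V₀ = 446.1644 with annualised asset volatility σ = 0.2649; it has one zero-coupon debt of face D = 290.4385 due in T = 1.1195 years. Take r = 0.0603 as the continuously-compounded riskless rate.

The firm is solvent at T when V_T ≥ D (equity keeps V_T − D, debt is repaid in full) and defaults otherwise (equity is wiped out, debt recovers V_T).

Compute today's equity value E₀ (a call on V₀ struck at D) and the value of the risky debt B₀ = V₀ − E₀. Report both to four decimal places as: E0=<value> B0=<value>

E0=176.1658 B0=269.9986

d₁ = [ln(V₀/D) + (r + σ²/2)T] / (σ√T)
   = [ln(446.1644/290.4385) + (0.0603 + 0.5·0.2649²)·1.1195] / (0.2649·√1.1195)
   = [0.429296 + 0.106785] / 0.280281 = 1.912651
d₂ = d₁ − σ√T = 1.912651 − 0.280281 = 1.632370
N(d₁) = 0.972104,  N(d₂) = 0.948699,  e^(−rT) = 0.934722
E₀ = V₀·N(d₁) − D·e^(−rT)·N(d₂)
   = 446.1644·0.972104 − 290.4385·0.934722·0.948699 = 176.165811
B₀ = V₀ − E₀ = 446.1644 − 176.165811 = 269.998589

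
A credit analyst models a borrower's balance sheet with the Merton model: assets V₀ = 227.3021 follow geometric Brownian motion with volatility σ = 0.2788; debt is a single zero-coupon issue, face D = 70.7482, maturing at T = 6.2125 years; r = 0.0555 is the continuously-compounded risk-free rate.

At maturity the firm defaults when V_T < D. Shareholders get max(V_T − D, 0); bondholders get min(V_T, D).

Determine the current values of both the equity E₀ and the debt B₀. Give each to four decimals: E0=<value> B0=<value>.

d₁ = [ln(V₀/D) + (r + σ²/2)T] / (σ√T)
   = [ln(227.3021/70.7482) + (0.0555 + 0.5·0.2788²)·6.2125] / (0.2788·√6.2125)
   = [1.167153 + 0.586241] / 0.694906 = 2.523210
d₂ = d₁ − σ√T = 2.523210 − 0.694906 = 1.828305
N(d₁) = 0.994186,  N(d₂) = 0.966248,  e^(−rT) = 0.708366
E₀ = V₀·N(d₁) − D·e^(−rT)·N(d₂)
   = 227.3021·0.994186 − 70.7482·0.708366·0.966248 = 177.556315
B₀ = V₀ − E₀ = 227.3021 − 177.556315 = 49.745785

E0=177.5563 B0=49.7458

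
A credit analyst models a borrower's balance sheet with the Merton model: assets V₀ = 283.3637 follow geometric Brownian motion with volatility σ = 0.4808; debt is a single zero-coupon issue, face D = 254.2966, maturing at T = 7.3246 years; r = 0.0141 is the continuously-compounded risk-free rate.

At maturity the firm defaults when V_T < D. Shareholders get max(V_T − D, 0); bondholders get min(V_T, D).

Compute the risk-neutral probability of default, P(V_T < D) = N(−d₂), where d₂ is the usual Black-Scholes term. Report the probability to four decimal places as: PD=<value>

PD=0.6873

d₁ = [ln(V₀/D) + (r + σ²/2)T] / (σ√T)
   = [ln(283.3637/254.2966) + (0.0141 + 0.5·0.4808²)·7.3246] / (0.4808·√7.3246)
   = [0.108230 + 0.949886] / 1.301237 = 0.813161
d₂ = d₁ − σ√T = 0.813161 − 1.301237 = -0.488076
risk-neutral PD = N(−d₂) = N(0.488076) = 0.687252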